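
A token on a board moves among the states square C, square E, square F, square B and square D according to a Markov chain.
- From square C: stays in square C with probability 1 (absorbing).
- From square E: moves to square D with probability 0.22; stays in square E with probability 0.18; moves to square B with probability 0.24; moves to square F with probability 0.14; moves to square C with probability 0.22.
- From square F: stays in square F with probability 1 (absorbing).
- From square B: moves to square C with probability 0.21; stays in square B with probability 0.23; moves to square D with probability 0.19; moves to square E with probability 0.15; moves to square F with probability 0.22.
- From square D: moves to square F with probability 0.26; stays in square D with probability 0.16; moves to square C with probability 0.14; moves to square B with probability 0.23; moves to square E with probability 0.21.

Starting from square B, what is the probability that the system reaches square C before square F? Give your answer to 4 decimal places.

0.4808

Let h(s) be the probability of absorption at square C starting from transient state s. Then h(square C) = 1 and h(square F) = 0. By first-step analysis:
h(square E) = 0.22·1 + 0.18·h(square E) + 0.14·0 + 0.24·h(square B) + 0.22·h(square D)
h(square B) = 0.21·1 + 0.15·h(square E) + 0.22·0 + 0.23·h(square B) + 0.19·h(square D)
h(square D) = 0.14·1 + 0.21·h(square E) + 0.26·0 + 0.23·h(square B) + 0.16·h(square D)
Solving: h(square E) = 0.5242, h(square B) = 0.4808, h(square D) = 0.4294.
Starting from square B, the probability is 0.4808.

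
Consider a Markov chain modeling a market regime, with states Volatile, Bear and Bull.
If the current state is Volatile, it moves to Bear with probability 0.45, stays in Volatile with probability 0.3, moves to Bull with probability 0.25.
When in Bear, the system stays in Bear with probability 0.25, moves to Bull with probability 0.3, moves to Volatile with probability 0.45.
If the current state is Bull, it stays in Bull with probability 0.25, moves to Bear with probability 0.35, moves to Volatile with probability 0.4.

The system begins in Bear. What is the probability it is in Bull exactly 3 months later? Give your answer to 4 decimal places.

0.2685

Propagate the distribution vector 3 months from Bear.
After 0 months: (0.0000, 1.0000, 0.0000)
After 1 month: (0.4500, 0.2500, 0.3000)
After 2 months: (0.3675, 0.3700, 0.2625)
After 3 months: (0.3818, 0.3498, 0.2685)
P(in Bull after 3 months) = 0.2685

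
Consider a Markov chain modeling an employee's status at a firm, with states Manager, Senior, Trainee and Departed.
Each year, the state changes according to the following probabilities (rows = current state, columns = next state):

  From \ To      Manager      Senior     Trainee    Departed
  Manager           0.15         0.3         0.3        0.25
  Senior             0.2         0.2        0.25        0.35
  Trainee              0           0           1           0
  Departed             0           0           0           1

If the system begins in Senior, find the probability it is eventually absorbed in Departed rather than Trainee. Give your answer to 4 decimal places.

Let h(s) be the probability of absorption at Departed starting from transient state s. Then h(Departed) = 1 and h(Trainee) = 0. By first-step analysis:
h(Manager) = 0.15·h(Manager) + 0.3·h(Senior) + 0.3·0 + 0.25·1
h(Senior) = 0.2·h(Manager) + 0.2·h(Senior) + 0.25·0 + 0.35·1
Solving: h(Manager) = 0.4919, h(Senior) = 0.5605.
Starting from Senior, the probability is 0.5605.

0.5605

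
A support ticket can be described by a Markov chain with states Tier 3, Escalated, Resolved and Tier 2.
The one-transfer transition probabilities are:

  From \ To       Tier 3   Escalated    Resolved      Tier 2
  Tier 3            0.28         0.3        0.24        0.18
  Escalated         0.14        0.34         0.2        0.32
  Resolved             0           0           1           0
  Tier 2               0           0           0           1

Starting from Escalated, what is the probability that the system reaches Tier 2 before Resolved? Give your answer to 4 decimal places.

0.5900

Let h(s) be the probability of absorption at Tier 2 starting from transient state s. Then h(Tier 2) = 1 and h(Resolved) = 0. By first-step analysis:
h(Tier 3) = 0.28·h(Tier 3) + 0.3·h(Escalated) + 0.24·0 + 0.18·1
h(Escalated) = 0.14·h(Tier 3) + 0.34·h(Escalated) + 0.2·0 + 0.32·1
Solving: h(Tier 3) = 0.4958, h(Escalated) = 0.5900.
Starting from Escalated, the probability is 0.5900.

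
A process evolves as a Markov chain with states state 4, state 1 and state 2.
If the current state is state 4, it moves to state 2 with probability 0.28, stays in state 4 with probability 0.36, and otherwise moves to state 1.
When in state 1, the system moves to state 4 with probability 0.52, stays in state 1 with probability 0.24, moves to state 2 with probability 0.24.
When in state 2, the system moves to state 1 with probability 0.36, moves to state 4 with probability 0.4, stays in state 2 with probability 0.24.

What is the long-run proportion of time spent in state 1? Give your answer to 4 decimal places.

Let the stationary distribution be π with π = πP and π_1 + π_2 + π_3 = 1.
π_1 = 0.36·π_1 + 0.52·π_2 + 0.4·π_3
π_2 = 0.36·π_1 + 0.24·π_2 + 0.36·π_3
Solving with the normalization constraint gives π = (0.4217, 0.3214, 0.2569).
So the stationary probability of state 1 is 0.3214.

0.3214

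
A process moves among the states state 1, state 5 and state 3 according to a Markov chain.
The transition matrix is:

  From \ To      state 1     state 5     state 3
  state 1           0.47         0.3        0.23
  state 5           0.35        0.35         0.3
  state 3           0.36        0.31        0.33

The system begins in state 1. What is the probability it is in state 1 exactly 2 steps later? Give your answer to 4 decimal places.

0.4087

Sum over the intermediate state after 1 step:
P = P(state 1→state 1)·P(state 1→state 1) + P(state 1→state 5)·P(state 5→state 1) + P(state 1→state 3)·P(state 3→state 1)
  = 0.47×0.47 + 0.3×0.35 + 0.23×0.36
  = 0.2209 + 0.1050 + 0.0828 = 0.4087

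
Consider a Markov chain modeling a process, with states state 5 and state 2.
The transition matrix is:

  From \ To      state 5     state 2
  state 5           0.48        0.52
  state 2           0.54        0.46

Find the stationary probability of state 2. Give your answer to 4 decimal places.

Let the stationary distribution be π with π = πP and π_1 + π_2 = 1.
π_1 = 0.48·π_1 + 0.54·π_2
Solving with the normalization constraint gives π = (0.5094, 0.4906).
So the stationary probability of state 2 is 0.4906.

0.4906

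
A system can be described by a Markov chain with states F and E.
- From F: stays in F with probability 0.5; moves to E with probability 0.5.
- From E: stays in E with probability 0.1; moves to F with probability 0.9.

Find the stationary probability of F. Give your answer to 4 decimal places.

Let the stationary distribution be π with π = πP and π_1 + π_2 = 1.
π_1 = 0.5·π_1 + 0.9·π_2
Solving with the normalization constraint gives π = (0.6429, 0.3571).
So the stationary probability of F is 0.6429.

0.6429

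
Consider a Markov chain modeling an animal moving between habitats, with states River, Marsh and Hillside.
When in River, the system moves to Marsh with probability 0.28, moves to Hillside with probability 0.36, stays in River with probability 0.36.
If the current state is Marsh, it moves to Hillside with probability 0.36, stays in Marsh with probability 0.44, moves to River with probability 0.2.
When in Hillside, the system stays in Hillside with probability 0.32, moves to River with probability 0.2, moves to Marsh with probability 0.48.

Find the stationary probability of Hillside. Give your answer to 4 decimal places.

Let the stationary distribution be π with π = πP and π_1 + π_2 + π_3 = 1.
π_1 = 0.36·π_1 + 0.2·π_2 + 0.2·π_3
π_2 = 0.28·π_1 + 0.44·π_2 + 0.48·π_3
Solving with the normalization constraint gives π = (0.2381, 0.4158, 0.3462).
So the stationary probability of Hillside is 0.3462.

0.3462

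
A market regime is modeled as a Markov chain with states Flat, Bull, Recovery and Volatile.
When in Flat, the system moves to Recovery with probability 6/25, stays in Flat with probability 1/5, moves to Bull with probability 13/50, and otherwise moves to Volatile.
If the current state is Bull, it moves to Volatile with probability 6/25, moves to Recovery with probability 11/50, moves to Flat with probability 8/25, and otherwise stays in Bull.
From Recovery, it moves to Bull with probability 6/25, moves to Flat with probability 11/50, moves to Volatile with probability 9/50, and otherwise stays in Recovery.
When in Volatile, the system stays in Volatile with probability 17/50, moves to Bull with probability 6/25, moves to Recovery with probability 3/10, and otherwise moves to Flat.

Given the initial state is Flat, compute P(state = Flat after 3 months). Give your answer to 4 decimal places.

0.2129

Propagate the distribution vector 3 months from Flat.
After 0 months: (1.0000, 0.0000, 0.0000, 0.0000)
After 1 month: (0.2000, 0.2600, 0.2400, 0.3000)
After 2 months: (0.2120, 0.2388, 0.2816, 0.2676)
After 3 months: (0.2129, 0.2395, 0.2851, 0.2626)
P(in Flat after 3 months) = 0.2129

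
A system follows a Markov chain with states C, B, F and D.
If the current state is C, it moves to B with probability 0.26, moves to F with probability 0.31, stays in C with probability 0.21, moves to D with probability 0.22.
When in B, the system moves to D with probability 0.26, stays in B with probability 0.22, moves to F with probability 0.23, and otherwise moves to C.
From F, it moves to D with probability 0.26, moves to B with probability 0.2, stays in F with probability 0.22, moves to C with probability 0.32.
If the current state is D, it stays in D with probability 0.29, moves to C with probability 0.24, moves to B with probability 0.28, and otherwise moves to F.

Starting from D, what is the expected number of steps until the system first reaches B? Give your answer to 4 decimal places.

3.8935

Let t(s) be the expected number of steps to first reach B from state s, with t(B) = 0. Conditioning on the first step:
t(C) = 1 + 0.21·t(C) + 0.31·t(F) + 0.22·t(D)
t(F) = 1 + 0.32·t(C) + 0.22·t(F) + 0.26·t(D)
t(D) = 1 + 0.24·t(C) + 0.19·t(F) + 0.29·t(D)
Solving: t(C) = 4.0076, t(F) = 4.2240, t(D) = 3.8935.
Expected steps from D to B: 3.8935.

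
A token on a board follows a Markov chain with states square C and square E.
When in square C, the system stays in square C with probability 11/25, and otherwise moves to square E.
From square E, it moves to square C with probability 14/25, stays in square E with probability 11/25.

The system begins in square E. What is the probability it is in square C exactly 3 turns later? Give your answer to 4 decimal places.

0.5009

Propagate the distribution vector 3 turns from square E.
After 0 turns: (0.0000, 1.0000)
After 1 turn: (0.5600, 0.4400)
After 2 turns: (0.4928, 0.5072)
After 3 turns: (0.5009, 0.4991)
P(in square C after 3 turns) = 0.5009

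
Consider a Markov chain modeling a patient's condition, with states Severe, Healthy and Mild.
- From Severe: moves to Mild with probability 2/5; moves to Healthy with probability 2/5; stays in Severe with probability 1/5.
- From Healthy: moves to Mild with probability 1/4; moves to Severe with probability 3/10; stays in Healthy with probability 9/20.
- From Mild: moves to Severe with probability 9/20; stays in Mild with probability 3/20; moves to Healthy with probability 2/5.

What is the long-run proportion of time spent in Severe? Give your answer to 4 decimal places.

0.3095

Let the stationary distribution be π with π = πP and π_1 + π_2 + π_3 = 1.
π_1 = 0.2·π_1 + 0.3·π_2 + 0.45·π_3
π_2 = 0.4·π_1 + 0.45·π_2 + 0.4·π_3
Solving with the normalization constraint gives π = (0.3095, 0.4211, 0.2695).
So the stationary probability of Severe is 0.3095.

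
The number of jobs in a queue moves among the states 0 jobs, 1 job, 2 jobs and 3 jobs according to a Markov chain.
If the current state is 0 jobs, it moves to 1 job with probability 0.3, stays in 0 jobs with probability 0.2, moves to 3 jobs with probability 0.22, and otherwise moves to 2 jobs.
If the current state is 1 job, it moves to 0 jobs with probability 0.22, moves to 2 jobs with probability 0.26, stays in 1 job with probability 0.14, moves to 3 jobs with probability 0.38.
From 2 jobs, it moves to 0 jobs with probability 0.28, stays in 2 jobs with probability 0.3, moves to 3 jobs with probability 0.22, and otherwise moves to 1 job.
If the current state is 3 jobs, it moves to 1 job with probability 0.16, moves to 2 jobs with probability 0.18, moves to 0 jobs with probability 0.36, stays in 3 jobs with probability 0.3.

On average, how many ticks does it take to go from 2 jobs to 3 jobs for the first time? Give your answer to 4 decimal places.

3.9382

Let t(s) be the expected number of ticks to first reach 3 jobs from state s, with t(3 jobs) = 0. Conditioning on the first tick:
t(0 jobs) = 1 + 0.2·t(0 jobs) + 0.3·t(1 job) + 0.28·t(2 jobs)
t(1 job) = 1 + 0.22·t(0 jobs) + 0.14·t(1 job) + 0.26·t(2 jobs)
t(2 jobs) = 1 + 0.28·t(0 jobs) + 0.2·t(1 job) + 0.3·t(2 jobs)
Solving: t(0 jobs) = 3.8834, t(1 job) = 3.3468, t(2 jobs) = 3.9382.
Expected ticks from 2 jobs to 3 jobs: 3.9382.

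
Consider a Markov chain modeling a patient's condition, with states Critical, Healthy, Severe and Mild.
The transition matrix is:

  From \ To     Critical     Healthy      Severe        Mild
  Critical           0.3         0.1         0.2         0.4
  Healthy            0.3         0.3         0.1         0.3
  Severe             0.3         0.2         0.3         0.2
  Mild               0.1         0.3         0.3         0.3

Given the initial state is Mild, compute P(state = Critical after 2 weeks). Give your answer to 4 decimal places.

Propagate the distribution vector 2 weeks from Mild.
After 0 weeks: (0.0000, 0.0000, 0.0000, 1.0000)
After 1 week: (0.1000, 0.3000, 0.3000, 0.3000)
After 2 weeks: (0.2400, 0.2500, 0.2300, 0.2800)
P(in Critical after 2 weeks) = 0.2400

0.2400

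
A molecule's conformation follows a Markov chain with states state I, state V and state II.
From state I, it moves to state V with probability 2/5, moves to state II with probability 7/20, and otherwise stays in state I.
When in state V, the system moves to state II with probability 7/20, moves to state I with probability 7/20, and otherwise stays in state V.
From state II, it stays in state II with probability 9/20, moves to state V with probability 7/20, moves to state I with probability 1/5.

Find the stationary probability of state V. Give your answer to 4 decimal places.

Let the stationary distribution be π with π = πP and π_1 + π_2 + π_3 = 1.
π_1 = 0.25·π_1 + 0.35·π_2 + 0.2·π_3
π_2 = 0.4·π_1 + 0.3·π_2 + 0.35·π_3
Solving with the normalization constraint gives π = (0.2652, 0.3460, 0.3889).
So the stationary probability of state V is 0.3460.

0.3460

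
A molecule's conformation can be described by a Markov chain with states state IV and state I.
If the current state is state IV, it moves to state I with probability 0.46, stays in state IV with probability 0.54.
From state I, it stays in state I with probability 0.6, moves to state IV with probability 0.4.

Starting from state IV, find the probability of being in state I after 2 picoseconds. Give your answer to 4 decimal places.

Sum over the intermediate state after 1 picosecond:
P = P(state IV→state IV)·P(state IV→state I) + P(state IV→state I)·P(state I→state I)
  = 0.54×0.46 + 0.46×0.6
  = 0.2484 + 0.2760 = 0.5244

0.5244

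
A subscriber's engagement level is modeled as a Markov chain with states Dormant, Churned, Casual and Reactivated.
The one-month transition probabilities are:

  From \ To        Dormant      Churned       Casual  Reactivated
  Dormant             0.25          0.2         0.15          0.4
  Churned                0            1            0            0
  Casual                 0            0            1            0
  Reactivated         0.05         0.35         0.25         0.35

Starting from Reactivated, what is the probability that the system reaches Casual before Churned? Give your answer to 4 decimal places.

Let h(s) be the probability of absorption at Casual starting from transient state s. Then h(Casual) = 1 and h(Churned) = 0. By first-step analysis:
h(Dormant) = 0.25·h(Dormant) + 0.2·0 + 0.15·1 + 0.4·h(Reactivated)
h(Reactivated) = 0.05·h(Dormant) + 0.35·0 + 0.25·1 + 0.35·h(Reactivated)
Solving: h(Dormant) = 0.4225, h(Reactivated) = 0.4171.
Starting from Reactivated, the probability is 0.4171.

0.4171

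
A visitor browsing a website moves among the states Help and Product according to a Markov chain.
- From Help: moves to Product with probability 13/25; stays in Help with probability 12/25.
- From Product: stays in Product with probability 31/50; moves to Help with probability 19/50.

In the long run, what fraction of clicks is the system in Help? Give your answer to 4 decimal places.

Let the stationary distribution be π with π = πP and π_1 + π_2 = 1.
π_1 = 0.48·π_1 + 0.38·π_2
Solving with the normalization constraint gives π = (0.4222, 0.5778).
So the stationary probability of Help is 0.4222.

0.4222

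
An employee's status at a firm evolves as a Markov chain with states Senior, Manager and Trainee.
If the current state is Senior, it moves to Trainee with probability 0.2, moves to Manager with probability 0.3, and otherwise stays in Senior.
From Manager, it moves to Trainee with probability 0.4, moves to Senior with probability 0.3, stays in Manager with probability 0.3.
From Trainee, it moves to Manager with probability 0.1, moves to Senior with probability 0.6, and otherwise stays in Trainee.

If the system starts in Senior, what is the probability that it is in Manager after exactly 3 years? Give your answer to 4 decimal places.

0.2440

Propagate the distribution vector 3 years from Senior.
After 0 years: (1.0000, 0.0000, 0.0000)
After 1 year: (0.5000, 0.3000, 0.2000)
After 2 years: (0.4600, 0.2600, 0.2800)
After 3 years: (0.4760, 0.2440, 0.2800)
P(in Manager after 3 years) = 0.2440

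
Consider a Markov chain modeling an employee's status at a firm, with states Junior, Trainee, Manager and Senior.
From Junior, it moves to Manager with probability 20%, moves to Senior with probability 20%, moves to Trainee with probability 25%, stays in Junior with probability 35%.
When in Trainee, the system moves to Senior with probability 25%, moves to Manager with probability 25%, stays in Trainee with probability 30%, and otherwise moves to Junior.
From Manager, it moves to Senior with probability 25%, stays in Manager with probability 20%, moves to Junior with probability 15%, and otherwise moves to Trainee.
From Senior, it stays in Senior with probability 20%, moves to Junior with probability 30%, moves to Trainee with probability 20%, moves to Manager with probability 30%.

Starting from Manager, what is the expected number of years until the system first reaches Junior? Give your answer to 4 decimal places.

Let t(s) be the expected number of years to first reach Junior from state s, with t(Junior) = 0. Conditioning on the first year:
t(Trainee) = 1 + 0.3·t(Trainee) + 0.25·t(Manager) + 0.25·t(Senior)
t(Manager) = 1 + 0.4·t(Trainee) + 0.2·t(Manager) + 0.25·t(Senior)
t(Senior) = 1 + 0.2·t(Trainee) + 0.3·t(Manager) + 0.2·t(Senior)
Solving: t(Trainee) = 4.7318, t(Manager) = 4.9571, t(Senior) = 4.2918.
Expected years from Manager to Junior: 4.9571.

4.9571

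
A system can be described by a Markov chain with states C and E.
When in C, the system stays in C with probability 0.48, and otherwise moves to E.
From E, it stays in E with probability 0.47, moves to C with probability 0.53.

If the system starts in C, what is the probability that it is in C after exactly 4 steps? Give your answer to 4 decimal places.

0.5048

Propagate the distribution vector 4 steps from C.
After 0 steps: (1.0000, 0.0000)
After 1 step: (0.4800, 0.5200)
After 2 steps: (0.5060, 0.4940)
After 3 steps: (0.5047, 0.4953)
After 4 steps: (0.5048, 0.4952)
P(in C after 4 steps) = 0.5048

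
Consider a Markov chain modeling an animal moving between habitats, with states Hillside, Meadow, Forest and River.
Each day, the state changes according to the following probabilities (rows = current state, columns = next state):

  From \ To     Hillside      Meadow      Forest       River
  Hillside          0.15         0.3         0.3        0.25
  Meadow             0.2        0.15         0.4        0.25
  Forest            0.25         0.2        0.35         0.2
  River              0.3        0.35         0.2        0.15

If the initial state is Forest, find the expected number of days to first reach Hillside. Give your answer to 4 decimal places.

4.0147

Let t(s) be the expected number of days to first reach Hillside from state s, with t(Hillside) = 0. Conditioning on the first day:
t(Meadow) = 1 + 0.15·t(Meadow) + 0.4·t(Forest) + 0.25·t(River)
t(Forest) = 1 + 0.2·t(Meadow) + 0.35·t(Forest) + 0.2·t(River)
t(River) = 1 + 0.35·t(Meadow) + 0.2·t(Forest) + 0.15·t(River)
Solving: t(Meadow) = 4.1980, t(Forest) = 4.0147, t(River) = 3.8497.
Expected days from Forest to Hillside: 4.0147.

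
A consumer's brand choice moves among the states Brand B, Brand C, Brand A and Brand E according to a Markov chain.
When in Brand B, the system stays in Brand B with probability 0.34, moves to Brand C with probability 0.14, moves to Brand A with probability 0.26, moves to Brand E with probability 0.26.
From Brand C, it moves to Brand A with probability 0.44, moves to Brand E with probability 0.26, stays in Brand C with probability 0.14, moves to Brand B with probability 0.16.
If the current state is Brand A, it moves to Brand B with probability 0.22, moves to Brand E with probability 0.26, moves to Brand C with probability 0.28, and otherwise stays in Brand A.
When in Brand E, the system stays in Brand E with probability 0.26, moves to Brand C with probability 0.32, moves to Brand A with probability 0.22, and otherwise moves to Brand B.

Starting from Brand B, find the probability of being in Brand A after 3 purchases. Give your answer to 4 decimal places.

0.2844

Propagate the distribution vector 3 purchases from Brand B.
After 0 purchases: (1.0000, 0.0000, 0.0000, 0.0000)
After 1 purchase: (0.3400, 0.1400, 0.2600, 0.2600)
After 2 purchases: (0.2472, 0.2232, 0.2696, 0.2600)
After 3 purchases: (0.2311, 0.2245, 0.2844, 0.2600)
P(in Brand A after 3 purchases) = 0.2844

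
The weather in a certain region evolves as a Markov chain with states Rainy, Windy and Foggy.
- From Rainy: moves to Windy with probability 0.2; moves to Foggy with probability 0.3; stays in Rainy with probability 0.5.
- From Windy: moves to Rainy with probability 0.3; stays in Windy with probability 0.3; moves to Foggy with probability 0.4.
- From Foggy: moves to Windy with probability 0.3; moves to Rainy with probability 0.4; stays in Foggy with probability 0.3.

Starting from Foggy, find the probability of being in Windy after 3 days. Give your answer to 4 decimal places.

Propagate the distribution vector 3 days from Foggy.
After 0 days: (0.0000, 0.0000, 1.0000)
After 1 day: (0.4000, 0.3000, 0.3000)
After 2 days: (0.4100, 0.2600, 0.3300)
After 3 days: (0.4150, 0.2590, 0.3260)
P(in Windy after 3 days) = 0.2590

0.2590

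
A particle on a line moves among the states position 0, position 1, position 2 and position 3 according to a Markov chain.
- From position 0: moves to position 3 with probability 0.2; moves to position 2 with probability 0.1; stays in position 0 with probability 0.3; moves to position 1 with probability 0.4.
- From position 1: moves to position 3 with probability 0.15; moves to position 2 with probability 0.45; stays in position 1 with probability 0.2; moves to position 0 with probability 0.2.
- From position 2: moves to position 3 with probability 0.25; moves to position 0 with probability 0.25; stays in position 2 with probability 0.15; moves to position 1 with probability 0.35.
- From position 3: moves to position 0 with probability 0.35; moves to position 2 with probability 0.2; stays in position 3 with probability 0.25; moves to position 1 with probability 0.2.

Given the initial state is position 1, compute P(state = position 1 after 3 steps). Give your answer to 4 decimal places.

0.2841

Propagate the distribution vector 3 steps from position 1.
After 0 steps: (0.0000, 1.0000, 0.0000, 0.0000)
After 1 step: (0.2000, 0.2000, 0.4500, 0.1500)
After 2 steps: (0.2650, 0.3075, 0.2075, 0.2200)
After 3 steps: (0.2699, 0.2841, 0.2400, 0.2060)
P(in position 1 after 3 steps) = 0.2841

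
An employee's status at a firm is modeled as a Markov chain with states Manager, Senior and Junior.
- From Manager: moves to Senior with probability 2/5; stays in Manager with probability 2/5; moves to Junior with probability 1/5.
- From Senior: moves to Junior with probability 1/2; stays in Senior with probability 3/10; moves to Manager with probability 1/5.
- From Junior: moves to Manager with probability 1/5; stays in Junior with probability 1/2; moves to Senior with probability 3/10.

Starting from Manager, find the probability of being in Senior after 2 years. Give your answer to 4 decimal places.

Sum over the intermediate state after 1 year:
P = P(Manager→Manager)·P(Manager→Senior) + P(Manager→Senior)·P(Senior→Senior) + P(Manager→Junior)·P(Junior→Senior)
  = 0.4×0.4 + 0.4×0.3 + 0.2×0.3
  = 0.1600 + 0.1200 + 0.0600 = 0.3400

0.3400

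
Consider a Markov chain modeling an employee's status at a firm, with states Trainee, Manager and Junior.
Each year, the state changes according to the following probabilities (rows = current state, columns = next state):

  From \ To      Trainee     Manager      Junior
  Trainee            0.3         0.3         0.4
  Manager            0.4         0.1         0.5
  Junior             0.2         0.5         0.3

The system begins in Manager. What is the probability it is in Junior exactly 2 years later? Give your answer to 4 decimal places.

0.3600

Sum over the intermediate state after 1 year:
P = P(Manager→Trainee)·P(Trainee→Junior) + P(Manager→Manager)·P(Manager→Junior) + P(Manager→Junior)·P(Junior→Junior)
  = 0.4×0.4 + 0.1×0.5 + 0.5×0.3
  = 0.1600 + 0.0500 + 0.1500 = 0.3600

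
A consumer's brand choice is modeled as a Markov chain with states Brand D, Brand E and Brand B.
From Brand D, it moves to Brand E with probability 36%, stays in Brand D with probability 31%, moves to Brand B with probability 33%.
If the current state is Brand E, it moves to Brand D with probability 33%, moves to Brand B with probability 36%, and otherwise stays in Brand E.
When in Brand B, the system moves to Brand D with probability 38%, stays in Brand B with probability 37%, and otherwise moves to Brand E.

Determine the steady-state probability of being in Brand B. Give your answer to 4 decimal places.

Let the stationary distribution be π with π = πP and π_1 + π_2 + π_3 = 1.
π_1 = 0.31·π_1 + 0.33·π_2 + 0.38·π_3
π_2 = 0.36·π_1 + 0.31·π_2 + 0.25·π_3
Solving with the normalization constraint gives π = (0.3408, 0.3058, 0.3533).
So the stationary probability of Brand B is 0.3533.

0.3533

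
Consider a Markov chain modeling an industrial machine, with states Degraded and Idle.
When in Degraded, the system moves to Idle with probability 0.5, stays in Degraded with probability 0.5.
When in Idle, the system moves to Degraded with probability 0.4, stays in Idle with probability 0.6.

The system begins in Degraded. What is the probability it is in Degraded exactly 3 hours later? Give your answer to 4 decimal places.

Propagate the distribution vector 3 hours from Degraded.
After 0 hours: (1.0000, 0.0000)
After 1 hour: (0.5000, 0.5000)
After 2 hours: (0.4500, 0.5500)
After 3 hours: (0.4450, 0.5550)
P(in Degraded after 3 hours) = 0.4450

0.4450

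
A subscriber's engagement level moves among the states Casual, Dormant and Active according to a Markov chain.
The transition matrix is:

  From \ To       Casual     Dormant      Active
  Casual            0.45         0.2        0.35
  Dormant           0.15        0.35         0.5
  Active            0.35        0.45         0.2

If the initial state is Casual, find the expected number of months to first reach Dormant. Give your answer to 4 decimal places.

Let t(s) be the expected number of months to first reach Dormant from state s, with t(Dormant) = 0. Conditioning on the first month:
t(Casual) = 1 + 0.45·t(Casual) + 0.35·t(Active)
t(Active) = 1 + 0.35·t(Casual) + 0.2·t(Active)
Solving: t(Casual) = 3.6220, t(Active) = 2.8346.
Expected months from Casual to Dormant: 3.6220.

3.6220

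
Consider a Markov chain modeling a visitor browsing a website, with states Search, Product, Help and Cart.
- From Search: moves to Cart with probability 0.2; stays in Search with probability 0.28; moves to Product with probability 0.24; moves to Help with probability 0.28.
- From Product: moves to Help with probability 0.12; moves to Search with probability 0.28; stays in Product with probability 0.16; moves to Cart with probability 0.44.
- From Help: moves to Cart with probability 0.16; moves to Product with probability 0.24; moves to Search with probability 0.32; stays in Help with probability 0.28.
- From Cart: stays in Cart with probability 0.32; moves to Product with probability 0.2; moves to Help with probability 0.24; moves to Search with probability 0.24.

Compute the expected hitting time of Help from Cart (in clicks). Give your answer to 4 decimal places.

4.4235

Let t(s) be the expected number of clicks to first reach Help from state s, with t(Help) = 0. Conditioning on the first click:
t(Search) = 1 + 0.28·t(Search) + 0.24·t(Product) + 0.2·t(Cart)
t(Product) = 1 + 0.28·t(Search) + 0.16·t(Product) + 0.44·t(Cart)
t(Cart) = 1 + 0.24·t(Search) + 0.2·t(Product) + 0.32·t(Cart)
Solving: t(Search) = 4.2602, t(Product) = 4.9276, t(Cart) = 4.4235.
Expected clicks from Cart to Help: 4.4235.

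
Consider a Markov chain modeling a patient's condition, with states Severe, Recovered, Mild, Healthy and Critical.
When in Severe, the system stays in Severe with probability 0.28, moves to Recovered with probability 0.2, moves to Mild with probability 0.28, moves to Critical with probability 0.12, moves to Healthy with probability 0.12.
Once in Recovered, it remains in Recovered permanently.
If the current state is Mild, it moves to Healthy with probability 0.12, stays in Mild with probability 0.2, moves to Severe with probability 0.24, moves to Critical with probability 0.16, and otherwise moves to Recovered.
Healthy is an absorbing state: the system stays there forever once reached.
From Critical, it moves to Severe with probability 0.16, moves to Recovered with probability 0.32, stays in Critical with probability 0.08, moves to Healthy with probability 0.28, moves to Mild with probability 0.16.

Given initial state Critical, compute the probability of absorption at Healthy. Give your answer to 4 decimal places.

Let h(s) be the probability of absorption at Healthy starting from transient state s. Then h(Healthy) = 1 and h(Recovered) = 0. By first-step analysis:
h(Severe) = 0.28·h(Severe) + 0.2·0 + 0.28·h(Mild) + 0.12·1 + 0.12·h(Critical)
h(Mild) = 0.24·h(Severe) + 0.28·0 + 0.2·h(Mild) + 0.12·1 + 0.16·h(Critical)
h(Critical) = 0.16·h(Severe) + 0.32·0 + 0.16·h(Mild) + 0.28·1 + 0.08·h(Critical)
Solving: h(Severe) = 0.3737, h(Mild) = 0.3481, h(Critical) = 0.4299.
Starting from Critical, the probability is 0.4299.

0.4299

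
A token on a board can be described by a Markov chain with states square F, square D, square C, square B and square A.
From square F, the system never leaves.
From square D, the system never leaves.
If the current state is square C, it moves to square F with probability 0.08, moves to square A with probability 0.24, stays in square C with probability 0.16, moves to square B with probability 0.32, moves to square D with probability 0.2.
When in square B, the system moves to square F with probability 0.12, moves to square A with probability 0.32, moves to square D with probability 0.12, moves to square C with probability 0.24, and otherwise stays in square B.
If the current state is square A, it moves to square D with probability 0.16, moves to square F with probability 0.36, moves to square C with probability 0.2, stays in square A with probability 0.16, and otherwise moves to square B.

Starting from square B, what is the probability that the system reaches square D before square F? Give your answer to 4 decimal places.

0.4584

Let h(s) be the probability of absorption at square D starting from transient state s. Then h(square D) = 1 and h(square F) = 0. By first-step analysis:
h(square C) = 0.08·0 + 0.2·1 + 0.16·h(square C) + 0.32·h(square B) + 0.24·h(square A)
h(square B) = 0.12·0 + 0.12·1 + 0.24·h(square C) + 0.2·h(square B) + 0.32·h(square A)
h(square A) = 0.36·0 + 0.16·1 + 0.2·h(square C) + 0.12·h(square B) + 0.16·h(square A)
Solving: h(square C) = 0.5213, h(square B) = 0.4584, h(square A) = 0.3801.
Starting from square B, the probability is 0.4584.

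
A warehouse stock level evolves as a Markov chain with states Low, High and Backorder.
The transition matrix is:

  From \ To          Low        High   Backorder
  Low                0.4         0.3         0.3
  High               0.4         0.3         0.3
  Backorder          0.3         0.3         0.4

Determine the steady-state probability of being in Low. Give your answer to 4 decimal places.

0.3667

Let the stationary distribution be π with π = πP and π_1 + π_2 + π_3 = 1.
π_1 = 0.4·π_1 + 0.4·π_2 + 0.3·π_3
π_2 = 0.3·π_1 + 0.3·π_2 + 0.3·π_3
Solving with the normalization constraint gives π = (0.3667, 0.3000, 0.3333).
So the stationary probability of Low is 0.3667.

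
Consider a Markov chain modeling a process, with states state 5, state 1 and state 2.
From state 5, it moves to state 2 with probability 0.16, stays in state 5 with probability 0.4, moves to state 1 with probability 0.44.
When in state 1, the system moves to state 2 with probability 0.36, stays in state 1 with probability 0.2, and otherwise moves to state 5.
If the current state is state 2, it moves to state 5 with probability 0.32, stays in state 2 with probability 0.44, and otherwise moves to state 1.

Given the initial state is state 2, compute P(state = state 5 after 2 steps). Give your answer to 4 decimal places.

Sum over the intermediate state after 1 step:
P = P(state 2→state 5)·P(state 5→state 5) + P(state 2→state 1)·P(state 1→state 5) + P(state 2→state 2)·P(state 2→state 5)
  = 0.32×0.4 + 0.24×0.44 + 0.44×0.32
  = 0.1280 + 0.1056 + 0.1408 = 0.3744

0.3744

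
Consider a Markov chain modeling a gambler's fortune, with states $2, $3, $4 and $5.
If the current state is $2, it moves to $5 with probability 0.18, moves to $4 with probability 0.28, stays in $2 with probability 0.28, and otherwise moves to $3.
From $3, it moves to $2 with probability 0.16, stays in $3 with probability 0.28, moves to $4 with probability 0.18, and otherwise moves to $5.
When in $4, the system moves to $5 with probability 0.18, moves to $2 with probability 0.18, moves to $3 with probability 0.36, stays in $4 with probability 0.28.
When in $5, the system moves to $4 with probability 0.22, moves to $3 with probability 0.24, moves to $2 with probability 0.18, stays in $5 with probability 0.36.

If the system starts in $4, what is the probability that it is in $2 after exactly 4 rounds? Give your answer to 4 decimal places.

Propagate the distribution vector 4 rounds from $4.
After 0 rounds: (0.0000, 0.0000, 1.0000, 0.0000)
After 1 round: (0.1800, 0.3600, 0.2800, 0.1800)
After 2 rounds: (0.1908, 0.2916, 0.2332, 0.2844)
After 3 rounds: (0.1932, 0.2835, 0.2338, 0.2895)
After 4 rounds: (0.1937, 0.2833, 0.2343, 0.2888)
P(in $2 after 4 rounds) = 0.1937

0.1937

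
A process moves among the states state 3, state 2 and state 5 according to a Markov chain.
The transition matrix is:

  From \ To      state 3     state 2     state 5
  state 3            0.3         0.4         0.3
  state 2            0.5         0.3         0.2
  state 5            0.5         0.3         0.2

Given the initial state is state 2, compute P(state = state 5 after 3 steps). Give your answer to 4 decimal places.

0.2400

Propagate the distribution vector 3 steps from state 2.
After 0 steps: (0.0000, 1.0000, 0.0000)
After 1 step: (0.5000, 0.3000, 0.2000)
After 2 steps: (0.4000, 0.3500, 0.2500)
After 3 steps: (0.4200, 0.3400, 0.2400)
P(in state 5 after 3 steps) = 0.2400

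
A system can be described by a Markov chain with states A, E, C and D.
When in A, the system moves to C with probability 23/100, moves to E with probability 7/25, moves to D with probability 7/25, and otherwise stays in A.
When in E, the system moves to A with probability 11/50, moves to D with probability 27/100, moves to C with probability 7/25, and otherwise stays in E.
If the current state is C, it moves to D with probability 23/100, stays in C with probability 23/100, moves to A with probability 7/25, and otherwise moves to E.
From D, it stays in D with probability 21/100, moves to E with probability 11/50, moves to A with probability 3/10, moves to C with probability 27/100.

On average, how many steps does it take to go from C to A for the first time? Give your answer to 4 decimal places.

Let t(s) be the expected number of steps to first reach A from state s, with t(A) = 0. Conditioning on the first step:
t(E) = 1 + 0.23·t(E) + 0.28·t(C) + 0.27·t(D)
t(C) = 1 + 0.26·t(E) + 0.23·t(C) + 0.23·t(D)
t(D) = 1 + 0.22·t(E) + 0.27·t(C) + 0.21·t(D)
Solving: t(E) = 3.9148, t(C) = 3.7023, t(D) = 3.6214.
Expected steps from C to A: 3.7023.

3.7023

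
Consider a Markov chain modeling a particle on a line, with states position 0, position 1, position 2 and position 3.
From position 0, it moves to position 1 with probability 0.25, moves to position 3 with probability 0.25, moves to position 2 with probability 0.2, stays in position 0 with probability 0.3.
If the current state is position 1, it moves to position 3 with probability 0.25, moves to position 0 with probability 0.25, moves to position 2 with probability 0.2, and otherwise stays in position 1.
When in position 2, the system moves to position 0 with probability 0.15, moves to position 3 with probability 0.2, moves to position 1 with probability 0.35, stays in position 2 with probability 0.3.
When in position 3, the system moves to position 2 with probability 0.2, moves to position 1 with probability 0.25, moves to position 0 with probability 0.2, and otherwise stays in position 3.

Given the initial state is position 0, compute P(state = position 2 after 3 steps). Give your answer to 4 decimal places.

0.2220

Propagate the distribution vector 3 steps from position 0.
After 0 steps: (1.0000, 0.0000, 0.0000, 0.0000)
After 1 step: (0.3000, 0.2500, 0.2000, 0.2500)
After 2 steps: (0.2325, 0.2825, 0.2200, 0.2650)
After 3 steps: (0.2264, 0.2861, 0.2220, 0.2655)
P(in position 2 after 3 steps) = 0.2220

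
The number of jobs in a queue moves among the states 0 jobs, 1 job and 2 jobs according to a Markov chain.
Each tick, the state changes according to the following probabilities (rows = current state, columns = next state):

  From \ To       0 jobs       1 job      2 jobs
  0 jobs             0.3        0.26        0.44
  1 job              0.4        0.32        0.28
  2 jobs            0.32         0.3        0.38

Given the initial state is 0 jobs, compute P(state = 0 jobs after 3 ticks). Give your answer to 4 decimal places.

Propagate the distribution vector 3 ticks from 0 jobs.
After 0 ticks: (1.0000, 0.0000, 0.0000)
After 1 tick: (0.3000, 0.2600, 0.4400)
After 2 ticks: (0.3348, 0.2932, 0.3720)
After 3 ticks: (0.3368, 0.2925, 0.3708)
P(in 0 jobs after 3 ticks) = 0.3368

0.3368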